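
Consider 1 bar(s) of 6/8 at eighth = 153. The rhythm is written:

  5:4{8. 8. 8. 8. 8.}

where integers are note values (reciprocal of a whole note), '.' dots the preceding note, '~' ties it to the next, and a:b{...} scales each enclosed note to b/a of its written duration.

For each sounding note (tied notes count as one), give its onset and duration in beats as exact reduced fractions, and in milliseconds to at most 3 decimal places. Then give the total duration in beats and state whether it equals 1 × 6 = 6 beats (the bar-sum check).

1) 0.0ms=0b +470.588ms=6/5b
2) 470.588ms=6/5b +470.588ms=6/5b
3) 941.176ms=12/5b +470.588ms=6/5b
4) 1411.765ms=18/5b +470.588ms=6/5b
5) 1882.353ms=24/5b +470.588ms=6/5b
Σ=6b of 6 (153bpm 6/8) — PASS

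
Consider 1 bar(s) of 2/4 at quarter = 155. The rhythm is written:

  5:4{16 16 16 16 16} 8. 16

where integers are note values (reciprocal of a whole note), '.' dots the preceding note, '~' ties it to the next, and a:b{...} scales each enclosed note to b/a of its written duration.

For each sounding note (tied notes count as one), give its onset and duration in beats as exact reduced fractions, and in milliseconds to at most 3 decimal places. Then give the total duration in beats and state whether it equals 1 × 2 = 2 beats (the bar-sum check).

1) 0.0ms=0b +77.419ms=1/5b
2) 77.419ms=1/5b +77.419ms=1/5b
3) 154.839ms=2/5b +77.419ms=1/5b
4) 232.258ms=3/5b +77.419ms=1/5b
5) 309.677ms=4/5b +77.419ms=1/5b
6) 387.097ms=1b +290.323ms=3/4b
7) 677.419ms=7/4b +96.774ms=1/4b
Σ=2b of 2 (155bpm 2/4) — PASS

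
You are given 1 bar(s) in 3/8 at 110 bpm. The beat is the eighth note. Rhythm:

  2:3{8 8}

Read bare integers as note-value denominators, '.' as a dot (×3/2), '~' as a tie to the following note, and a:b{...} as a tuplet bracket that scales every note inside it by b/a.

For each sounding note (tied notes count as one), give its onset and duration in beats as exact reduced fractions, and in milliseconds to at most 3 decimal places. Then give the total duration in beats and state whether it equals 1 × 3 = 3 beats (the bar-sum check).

1) 0.0ms=0b +818.182ms=3/2b
2) 818.182ms=3/2b +818.182ms=3/2b
Σ=3b of 3 (110bpm 3/8) — PASS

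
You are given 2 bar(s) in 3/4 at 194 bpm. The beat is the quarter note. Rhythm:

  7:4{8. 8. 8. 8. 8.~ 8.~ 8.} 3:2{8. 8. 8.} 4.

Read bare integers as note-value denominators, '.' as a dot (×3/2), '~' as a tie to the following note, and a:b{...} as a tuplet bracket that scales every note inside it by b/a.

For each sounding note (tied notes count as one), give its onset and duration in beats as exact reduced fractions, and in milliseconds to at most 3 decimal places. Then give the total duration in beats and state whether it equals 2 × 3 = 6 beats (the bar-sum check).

1) 0.0ms=0b +132.548ms=3/7b
2) 132.548ms=3/7b +132.548ms=3/7b
3) 265.096ms=6/7b +132.548ms=3/7b
4) 397.644ms=9/7b +132.548ms=3/7b
5) 530.191ms=12/7b +397.644ms=9/7b
6) 927.835ms=3b +154.639ms=1/2b
7) 1082.474ms=7/2b +154.639ms=1/2b
8) 1237.113ms=4b +154.639ms=1/2b
9) 1391.753ms=9/2b +463.918ms=3/2b
Σ=6b of 6 (194bpm 3/4) — PASS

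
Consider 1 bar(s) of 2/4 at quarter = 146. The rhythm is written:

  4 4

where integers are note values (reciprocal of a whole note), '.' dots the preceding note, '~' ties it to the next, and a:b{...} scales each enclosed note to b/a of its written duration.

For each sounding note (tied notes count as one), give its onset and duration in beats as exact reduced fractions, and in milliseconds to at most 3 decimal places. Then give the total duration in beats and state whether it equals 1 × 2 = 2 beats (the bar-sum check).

1) 0.0ms=0b +410.959ms=1b
2) 410.959ms=1b +410.959ms=1b
Σ=2b of 2 (146bpm 2/4) — PASS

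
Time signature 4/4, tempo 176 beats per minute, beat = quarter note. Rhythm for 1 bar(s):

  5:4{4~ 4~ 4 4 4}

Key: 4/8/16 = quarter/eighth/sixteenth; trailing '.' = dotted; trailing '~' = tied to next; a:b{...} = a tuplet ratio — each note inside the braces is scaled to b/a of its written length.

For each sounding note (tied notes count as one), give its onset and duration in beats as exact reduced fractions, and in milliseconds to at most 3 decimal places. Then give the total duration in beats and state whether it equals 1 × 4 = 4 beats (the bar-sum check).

1) 0.0ms=0b +818.182ms=12/5b
2) 818.182ms=12/5b +272.727ms=4/5b
3) 1090.909ms=16/5b +272.727ms=4/5b
Σ=4b of 4 (176bpm 4/4) — PASS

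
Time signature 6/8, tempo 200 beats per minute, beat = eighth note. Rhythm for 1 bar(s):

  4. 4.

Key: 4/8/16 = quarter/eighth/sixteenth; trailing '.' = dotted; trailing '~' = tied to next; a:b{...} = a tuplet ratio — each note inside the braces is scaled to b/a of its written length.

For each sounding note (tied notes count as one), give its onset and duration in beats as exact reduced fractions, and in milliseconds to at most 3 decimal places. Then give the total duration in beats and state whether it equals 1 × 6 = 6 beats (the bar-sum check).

1) 0.0ms=0b +900.0ms=3b
2) 900.0ms=3b +900.0ms=3b
Σ=6b of 6 (200bpm 6/8) — PASS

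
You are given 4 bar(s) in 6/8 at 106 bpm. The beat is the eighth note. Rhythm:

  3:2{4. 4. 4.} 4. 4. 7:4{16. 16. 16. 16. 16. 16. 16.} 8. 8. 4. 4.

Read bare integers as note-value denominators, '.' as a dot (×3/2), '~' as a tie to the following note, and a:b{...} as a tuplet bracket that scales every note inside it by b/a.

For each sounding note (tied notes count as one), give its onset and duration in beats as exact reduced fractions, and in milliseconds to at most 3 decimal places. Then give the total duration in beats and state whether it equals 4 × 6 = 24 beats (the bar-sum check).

1) 0.0ms=0b +1132.075ms=2b
2) 1132.075ms=2b +1132.075ms=2b
3) 2264.151ms=4b +1132.075ms=2b
4) 3396.226ms=6b +1698.113ms=3b
5) 5094.34ms=9b +1698.113ms=3b
6) 6792.453ms=12b +242.588ms=3/7b
7) 7035.04ms=87/7b +242.588ms=3/7b
8) 7277.628ms=90/7b +242.588ms=3/7b
9) 7520.216ms=93/7b +242.588ms=3/7b
10) 7762.803ms=96/7b +242.588ms=3/7b
11) 8005.391ms=99/7b +242.588ms=3/7b
12) 8247.978ms=102/7b +242.588ms=3/7b
13) 8490.566ms=15b +849.057ms=3/2b
14) 9339.623ms=33/2b +849.057ms=3/2b
15) 10188.679ms=18b +1698.113ms=3b
16) 11886.792ms=21b +1698.113ms=3b
Σ=24b of 24 (106bpm 6/8) — PASS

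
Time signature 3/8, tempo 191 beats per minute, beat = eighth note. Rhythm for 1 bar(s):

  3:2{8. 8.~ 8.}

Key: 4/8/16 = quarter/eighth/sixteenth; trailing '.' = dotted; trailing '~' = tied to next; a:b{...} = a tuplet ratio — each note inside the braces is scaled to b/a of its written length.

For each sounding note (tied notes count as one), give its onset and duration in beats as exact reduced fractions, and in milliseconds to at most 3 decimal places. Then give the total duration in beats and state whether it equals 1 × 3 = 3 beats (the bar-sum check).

1) 0.0ms=0b +314.136ms=1b
2) 314.136ms=1b +628.272ms=2b
Σ=3b of 3 (191bpm 3/8) — PASS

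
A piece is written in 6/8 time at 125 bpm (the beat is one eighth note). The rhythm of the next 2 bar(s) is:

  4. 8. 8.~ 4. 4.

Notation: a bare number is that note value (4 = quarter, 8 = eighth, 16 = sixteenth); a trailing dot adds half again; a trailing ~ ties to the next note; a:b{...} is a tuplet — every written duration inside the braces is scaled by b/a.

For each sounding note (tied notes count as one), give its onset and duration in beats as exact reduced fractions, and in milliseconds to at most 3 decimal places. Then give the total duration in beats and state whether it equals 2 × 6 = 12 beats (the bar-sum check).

1) 0.0ms=0b +1440.0ms=3b
2) 1440.0ms=3b +720.0ms=3/2b
3) 2160.0ms=9/2b +2160.0ms=9/2b
4) 4320.0ms=9b +1440.0ms=3b
Σ=12b of 12 (125bpm 6/8) — PASS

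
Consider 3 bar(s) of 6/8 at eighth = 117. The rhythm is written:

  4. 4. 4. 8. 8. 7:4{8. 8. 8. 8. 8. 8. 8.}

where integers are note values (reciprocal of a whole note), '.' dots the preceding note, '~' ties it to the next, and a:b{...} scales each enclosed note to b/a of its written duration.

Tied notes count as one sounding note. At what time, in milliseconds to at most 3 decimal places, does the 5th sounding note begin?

1. 0.0ms @ 0 + 1538.462ms (3)
2. 1538.462ms @ 3 + 1538.462ms (3)
3. 3076.923ms @ 6 + 1538.462ms (3)
4. 4615.385ms @ 9 + 769.231ms (3/2)
5. 5384.615ms @ 21/2 + 769.231ms (3/2)
6. 6153.846ms @ 12 + 439.56ms (6/7)
7. 6593.407ms @ 90/7 + 439.56ms (6/7)
8. 7032.967ms @ 96/7 + 439.56ms (6/7)
9. 7472.527ms @ 102/7 + 439.56ms (6/7)
10. 7912.088ms @ 108/7 + 439.56ms (6/7)
11. 8351.648ms @ 114/7 + 439.56ms (6/7)
12. 8791.209ms @ 120/7 + 439.56ms (6/7)

note 5 onset = 21/2b = 5384.615ms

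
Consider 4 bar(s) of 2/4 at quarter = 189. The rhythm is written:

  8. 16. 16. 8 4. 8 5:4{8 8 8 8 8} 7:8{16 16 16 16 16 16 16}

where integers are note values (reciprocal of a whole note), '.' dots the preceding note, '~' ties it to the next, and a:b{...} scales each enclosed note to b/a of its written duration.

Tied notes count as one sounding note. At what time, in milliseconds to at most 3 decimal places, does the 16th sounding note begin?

1. 0.0ms @ 0 + 238.095ms (3/4)
2. 238.095ms @ 3/4 + 119.048ms (3/8)
3. 357.143ms @ 9/8 + 119.048ms (3/8)
4. 476.19ms @ 3/2 + 158.73ms (1/2)
5. 634.921ms @ 2 + 476.19ms (3/2)
6. 1111.111ms @ 7/2 + 158.73ms (1/2)
7. 1269.841ms @ 4 + 126.984ms (2/5)
8. 1396.825ms @ 22/5 + 126.984ms (2/5)
9. 1523.81ms @ 24/5 + 126.984ms (2/5)
10. 1650.794ms @ 26/5 + 126.984ms (2/5)
11. 1777.778ms @ 28/5 + 126.984ms (2/5)
12. 1904.762ms @ 6 + 90.703ms (2/7)
13. 1995.465ms @ 44/7 + 90.703ms (2/7)
14. 2086.168ms @ 46/7 + 90.703ms (2/7)
15. 2176.871ms @ 48/7 + 90.703ms (2/7)
16. 2267.574ms @ 50/7 + 90.703ms (2/7)
17. 2358.277ms @ 52/7 + 90.703ms (2/7)
18. 2448.98ms @ 54/7 + 90.703ms (2/7)

note 16 onset = 50/7b = 2267.574ms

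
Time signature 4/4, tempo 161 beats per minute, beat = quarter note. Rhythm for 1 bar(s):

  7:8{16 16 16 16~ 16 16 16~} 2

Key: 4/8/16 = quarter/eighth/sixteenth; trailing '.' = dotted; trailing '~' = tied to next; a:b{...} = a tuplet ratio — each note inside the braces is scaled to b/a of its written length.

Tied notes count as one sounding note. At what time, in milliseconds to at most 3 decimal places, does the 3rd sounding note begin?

note 3 onset = 4/7b = 212.955ms

1. 0.0ms @ 0 + 106.477ms (2/7)
2. 106.477ms @ 2/7 + 106.477ms (2/7)
3. 212.955ms @ 4/7 + 106.477ms (2/7)
4. 319.432ms @ 6/7 + 212.955ms (4/7)
5. 532.387ms @ 10/7 + 106.477ms (2/7)
6. 638.864ms @ 12/7 + 851.819ms (16/7)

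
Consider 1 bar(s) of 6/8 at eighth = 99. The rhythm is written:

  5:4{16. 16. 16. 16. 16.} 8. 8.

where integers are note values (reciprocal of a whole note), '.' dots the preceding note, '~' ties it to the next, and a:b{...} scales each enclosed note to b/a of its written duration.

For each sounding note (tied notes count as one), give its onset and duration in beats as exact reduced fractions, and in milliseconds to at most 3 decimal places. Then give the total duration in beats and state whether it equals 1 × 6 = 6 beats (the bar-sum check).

1) 0.0ms=0b +363.636ms=3/5b
2) 363.636ms=3/5b +363.636ms=3/5b
3) 727.273ms=6/5b +363.636ms=3/5b
4) 1090.909ms=9/5b +363.636ms=3/5b
5) 1454.545ms=12/5b +363.636ms=3/5b
6) 1818.182ms=3b +909.091ms=3/2b
7) 2727.273ms=9/2b +909.091ms=3/2b
Σ=6b of 6 (99bpm 6/8) — PASS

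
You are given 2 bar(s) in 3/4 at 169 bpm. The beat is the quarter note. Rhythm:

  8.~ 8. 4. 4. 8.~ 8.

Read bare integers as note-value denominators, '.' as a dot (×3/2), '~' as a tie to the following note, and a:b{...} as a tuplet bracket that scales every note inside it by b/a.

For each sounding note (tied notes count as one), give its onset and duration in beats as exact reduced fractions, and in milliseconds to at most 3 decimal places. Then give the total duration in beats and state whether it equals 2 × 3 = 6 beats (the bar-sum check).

1) 0.0ms=0b +532.544ms=3/2b
2) 532.544ms=3/2b +532.544ms=3/2b
3) 1065.089ms=3b +532.544ms=3/2b
4) 1597.633ms=9/2b +532.544ms=3/2b
Σ=6b of 6 (169bpm 3/4) — PASS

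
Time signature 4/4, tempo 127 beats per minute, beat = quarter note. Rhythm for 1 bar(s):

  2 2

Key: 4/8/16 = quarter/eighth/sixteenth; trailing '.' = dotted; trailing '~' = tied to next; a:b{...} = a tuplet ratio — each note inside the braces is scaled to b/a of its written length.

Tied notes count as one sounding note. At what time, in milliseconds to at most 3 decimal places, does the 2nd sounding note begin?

1. 0.0ms @ 0 + 944.882ms (2)
2. 944.882ms @ 2 + 944.882ms (2)

note 2 onset = 2b = 944.882ms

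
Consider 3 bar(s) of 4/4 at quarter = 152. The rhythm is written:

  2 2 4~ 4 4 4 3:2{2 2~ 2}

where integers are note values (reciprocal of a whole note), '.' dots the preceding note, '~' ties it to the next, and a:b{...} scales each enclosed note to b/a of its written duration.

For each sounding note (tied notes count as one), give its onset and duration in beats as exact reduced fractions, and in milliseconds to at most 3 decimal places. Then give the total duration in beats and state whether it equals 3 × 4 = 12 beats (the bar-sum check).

1) 0.0ms=0b +789.474ms=2b
2) 789.474ms=2b +789.474ms=2b
3) 1578.947ms=4b +789.474ms=2b
4) 2368.421ms=6b +394.737ms=1b
5) 2763.158ms=7b +394.737ms=1b
6) 3157.895ms=8b +526.316ms=4/3b
7) 3684.211ms=28/3b +1052.632ms=8/3b
Σ=12b of 12 (152bpm 4/4) — PASS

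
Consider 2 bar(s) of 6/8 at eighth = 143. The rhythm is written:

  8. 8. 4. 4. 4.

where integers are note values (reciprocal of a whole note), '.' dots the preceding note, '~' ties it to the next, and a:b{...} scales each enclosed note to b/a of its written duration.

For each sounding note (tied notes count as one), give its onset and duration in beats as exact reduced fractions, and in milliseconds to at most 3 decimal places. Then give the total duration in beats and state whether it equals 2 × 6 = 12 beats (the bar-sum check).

1) 0.0ms=0b +629.371ms=3/2b
2) 629.371ms=3/2b +629.371ms=3/2b
3) 1258.741ms=3b +1258.741ms=3b
4) 2517.483ms=6b +1258.741ms=3b
5) 3776.224ms=9b +1258.741ms=3b
Σ=12b of 12 (143bpm 6/8) — PASS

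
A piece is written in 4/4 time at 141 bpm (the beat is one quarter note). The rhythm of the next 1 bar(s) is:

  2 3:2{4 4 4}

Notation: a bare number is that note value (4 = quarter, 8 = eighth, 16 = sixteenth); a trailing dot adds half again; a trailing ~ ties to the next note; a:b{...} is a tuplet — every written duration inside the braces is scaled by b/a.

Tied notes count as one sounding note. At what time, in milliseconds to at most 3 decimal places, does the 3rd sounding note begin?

note 3 onset = 8/3b = 1134.752ms

1. 0.0ms @ 0 + 851.064ms (2)
2. 851.064ms @ 2 + 283.688ms (2/3)
3. 1134.752ms @ 8/3 + 283.688ms (2/3)
4. 1418.44ms @ 10/3 + 283.688ms (2/3)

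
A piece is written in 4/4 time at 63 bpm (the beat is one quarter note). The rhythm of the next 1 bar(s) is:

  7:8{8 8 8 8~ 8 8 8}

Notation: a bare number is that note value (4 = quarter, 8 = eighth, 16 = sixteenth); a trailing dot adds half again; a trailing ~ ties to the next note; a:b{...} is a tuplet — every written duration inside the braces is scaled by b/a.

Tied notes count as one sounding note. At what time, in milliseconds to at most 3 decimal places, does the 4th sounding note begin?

note 4 onset = 12/7b = 1632.653ms

1. 0.0ms @ 0 + 544.218ms (4/7)
2. 544.218ms @ 4/7 + 544.218ms (4/7)
3. 1088.435ms @ 8/7 + 544.218ms (4/7)
4. 1632.653ms @ 12/7 + 1088.435ms (8/7)
5. 2721.088ms @ 20/7 + 544.218ms (4/7)
6. 3265.306ms @ 24/7 + 544.218ms (4/7)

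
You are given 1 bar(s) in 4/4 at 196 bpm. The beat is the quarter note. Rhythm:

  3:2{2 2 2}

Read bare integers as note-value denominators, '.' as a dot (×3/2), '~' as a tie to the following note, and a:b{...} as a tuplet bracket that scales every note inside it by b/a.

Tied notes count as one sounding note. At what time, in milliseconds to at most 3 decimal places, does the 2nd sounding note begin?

note 2 onset = 4/3b = 408.163ms

1. 0.0ms @ 0 + 408.163ms (4/3)
2. 408.163ms @ 4/3 + 408.163ms (4/3)
3. 816.327ms @ 8/3 + 408.163ms (4/3)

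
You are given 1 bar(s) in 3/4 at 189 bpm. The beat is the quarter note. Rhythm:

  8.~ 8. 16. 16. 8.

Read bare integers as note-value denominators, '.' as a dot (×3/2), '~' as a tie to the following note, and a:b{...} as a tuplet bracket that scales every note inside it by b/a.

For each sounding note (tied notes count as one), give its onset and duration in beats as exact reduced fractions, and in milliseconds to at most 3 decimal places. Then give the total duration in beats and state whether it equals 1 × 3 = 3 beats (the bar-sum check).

1) 0.0ms=0b +476.19ms=3/2b
2) 476.19ms=3/2b +119.048ms=3/8b
3) 595.238ms=15/8b +119.048ms=3/8b
4) 714.286ms=9/4b +238.095ms=3/4b
Σ=3b of 3 (189bpm 3/4) — PASS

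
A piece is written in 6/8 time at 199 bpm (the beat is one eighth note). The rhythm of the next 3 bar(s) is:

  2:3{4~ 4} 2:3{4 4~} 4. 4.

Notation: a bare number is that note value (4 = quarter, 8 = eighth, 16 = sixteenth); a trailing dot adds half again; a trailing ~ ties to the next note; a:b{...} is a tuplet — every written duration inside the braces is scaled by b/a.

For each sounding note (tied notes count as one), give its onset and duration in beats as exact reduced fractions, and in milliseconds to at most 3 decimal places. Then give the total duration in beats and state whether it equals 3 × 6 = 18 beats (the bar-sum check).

1) 0.0ms=0b +1809.045ms=6b
2) 1809.045ms=6b +904.523ms=3b
3) 2713.568ms=9b +1809.045ms=6b
4) 4522.613ms=15b +904.523ms=3b
Σ=18b of 18 (199bpm 6/8) — PASS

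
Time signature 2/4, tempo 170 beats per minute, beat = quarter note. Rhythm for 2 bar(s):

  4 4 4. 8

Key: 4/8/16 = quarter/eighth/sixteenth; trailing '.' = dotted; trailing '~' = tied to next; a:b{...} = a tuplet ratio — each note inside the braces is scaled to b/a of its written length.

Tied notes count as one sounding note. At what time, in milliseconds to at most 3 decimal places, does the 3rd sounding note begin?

1. 0.0ms @ 0 + 352.941ms (1)
2. 352.941ms @ 1 + 352.941ms (1)
3. 705.882ms @ 2 + 529.412ms (3/2)
4. 1235.294ms @ 7/2 + 176.471ms (1/2)

note 3 onset = 2b = 705.882ms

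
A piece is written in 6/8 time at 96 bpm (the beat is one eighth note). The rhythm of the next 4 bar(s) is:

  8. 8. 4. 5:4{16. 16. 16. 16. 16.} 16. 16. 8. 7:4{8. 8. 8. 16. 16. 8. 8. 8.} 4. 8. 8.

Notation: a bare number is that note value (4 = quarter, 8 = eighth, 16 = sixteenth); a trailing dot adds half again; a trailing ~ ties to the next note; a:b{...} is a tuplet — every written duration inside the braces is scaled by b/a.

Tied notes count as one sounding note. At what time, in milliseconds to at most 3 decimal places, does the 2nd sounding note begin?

note 2 onset = 3/2b = 937.5ms

1. 0.0ms @ 0 + 937.5ms (3/2)
2. 937.5ms @ 3/2 + 937.5ms (3/2)
3. 1875.0ms @ 3 + 1875.0ms (3)
4. 3750.0ms @ 6 + 375.0ms (3/5)
5. 4125.0ms @ 33/5 + 375.0ms (3/5)
6. 4500.0ms @ 36/5 + 375.0ms (3/5)
7. 4875.0ms @ 39/5 + 375.0ms (3/5)
8. 5250.0ms @ 42/5 + 375.0ms (3/5)
9. 5625.0ms @ 9 + 468.75ms (3/4)
10. 6093.75ms @ 39/4 + 468.75ms (3/4)
11. 6562.5ms @ 21/2 + 937.5ms (3/2)
12. 7500.0ms @ 12 + 535.714ms (6/7)
13. 8035.714ms @ 90/7 + 535.714ms (6/7)
14. 8571.429ms @ 96/7 + 535.714ms (6/7)
15. 9107.143ms @ 102/7 + 267.857ms (3/7)
16. 9375.0ms @ 15 + 267.857ms (3/7)
17. 9642.857ms @ 108/7 + 535.714ms (6/7)
18. 10178.571ms @ 114/7 + 535.714ms (6/7)
19. 10714.286ms @ 120/7 + 535.714ms (6/7)
20. 11250.0ms @ 18 + 1875.0ms (3)
21. 13125.0ms @ 21 + 937.5ms (3/2)
22. 14062.5ms @ 45/2 + 937.5ms (3/2)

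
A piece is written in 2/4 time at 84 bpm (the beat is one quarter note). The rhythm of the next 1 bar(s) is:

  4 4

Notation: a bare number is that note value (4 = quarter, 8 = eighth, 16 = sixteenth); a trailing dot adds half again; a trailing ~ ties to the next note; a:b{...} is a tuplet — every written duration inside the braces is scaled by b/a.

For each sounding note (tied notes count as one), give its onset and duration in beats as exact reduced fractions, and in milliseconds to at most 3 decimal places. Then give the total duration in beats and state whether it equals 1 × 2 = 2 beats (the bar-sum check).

1) 0.0ms=0b +714.286ms=1b
2) 714.286ms=1b +714.286ms=1b
Σ=2b of 2 (84bpm 2/4) — PASS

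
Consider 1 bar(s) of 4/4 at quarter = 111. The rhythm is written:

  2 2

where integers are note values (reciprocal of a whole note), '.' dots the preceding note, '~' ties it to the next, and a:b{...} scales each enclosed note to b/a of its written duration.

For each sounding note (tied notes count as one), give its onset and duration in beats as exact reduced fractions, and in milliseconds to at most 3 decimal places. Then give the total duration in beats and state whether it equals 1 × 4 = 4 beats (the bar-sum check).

1) 0.0ms=0b +1081.081ms=2b
2) 1081.081ms=2b +1081.081ms=2b
Σ=4b of 4 (111bpm 4/4) — PASS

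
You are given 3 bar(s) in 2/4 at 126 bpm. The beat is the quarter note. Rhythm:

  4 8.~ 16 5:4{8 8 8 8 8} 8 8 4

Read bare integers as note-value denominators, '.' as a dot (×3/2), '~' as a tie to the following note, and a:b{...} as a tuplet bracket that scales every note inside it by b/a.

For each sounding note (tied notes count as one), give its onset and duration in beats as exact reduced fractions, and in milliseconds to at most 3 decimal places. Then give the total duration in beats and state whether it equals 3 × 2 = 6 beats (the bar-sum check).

1) 0.0ms=0b +476.19ms=1b
2) 476.19ms=1b +476.19ms=1b
3) 952.381ms=2b +190.476ms=2/5b
4) 1142.857ms=12/5b +190.476ms=2/5b
5) 1333.333ms=14/5b +190.476ms=2/5b
6) 1523.81ms=16/5b +190.476ms=2/5b
7) 1714.286ms=18/5b +190.476ms=2/5b
8) 1904.762ms=4b +238.095ms=1/2b
9) 2142.857ms=9/2b +238.095ms=1/2b
10) 2380.952ms=5b +476.19ms=1b
Σ=6b of 6 (126bpm 2/4) — PASS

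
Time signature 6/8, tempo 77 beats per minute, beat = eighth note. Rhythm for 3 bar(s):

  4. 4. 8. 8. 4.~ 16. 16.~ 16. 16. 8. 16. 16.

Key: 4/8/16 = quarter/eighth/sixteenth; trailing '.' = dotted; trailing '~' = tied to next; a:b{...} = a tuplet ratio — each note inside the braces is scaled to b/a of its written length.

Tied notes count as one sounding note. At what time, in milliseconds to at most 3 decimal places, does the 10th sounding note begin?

note 10 onset = 69/4b = 13441.558ms

1. 0.0ms @ 0 + 2337.662ms (3)
2. 2337.662ms @ 3 + 2337.662ms (3)
3. 4675.325ms @ 6 + 1168.831ms (3/2)
4. 5844.156ms @ 15/2 + 1168.831ms (3/2)
5. 7012.987ms @ 9 + 2922.078ms (15/4)
6. 9935.065ms @ 51/4 + 1168.831ms (3/2)
7. 11103.896ms @ 57/4 + 584.416ms (3/4)
8. 11688.312ms @ 15 + 1168.831ms (3/2)
9. 12857.143ms @ 33/2 + 584.416ms (3/4)
10. 13441.558ms @ 69/4 + 584.416ms (3/4)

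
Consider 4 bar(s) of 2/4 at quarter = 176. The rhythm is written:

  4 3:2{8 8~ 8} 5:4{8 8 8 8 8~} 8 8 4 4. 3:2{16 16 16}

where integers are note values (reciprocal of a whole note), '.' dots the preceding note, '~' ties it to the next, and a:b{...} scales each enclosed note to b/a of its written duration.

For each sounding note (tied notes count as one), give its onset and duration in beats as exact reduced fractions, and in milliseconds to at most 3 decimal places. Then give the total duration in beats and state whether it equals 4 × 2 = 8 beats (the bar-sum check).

1) 0.0ms=0b +340.909ms=1b
2) 340.909ms=1b +113.636ms=1/3b
3) 454.545ms=4/3b +227.273ms=2/3b
4) 681.818ms=2b +136.364ms=2/5b
5) 818.182ms=12/5b +136.364ms=2/5b
6) 954.545ms=14/5b +136.364ms=2/5b
7) 1090.909ms=16/5b +136.364ms=2/5b
8) 1227.273ms=18/5b +306.818ms=9/10b
9) 1534.091ms=9/2b +170.455ms=1/2b
10) 1704.545ms=5b +340.909ms=1b
11) 2045.455ms=6b +511.364ms=3/2b
12) 2556.818ms=15/2b +56.818ms=1/6b
13) 2613.636ms=23/3b +56.818ms=1/6b
14) 2670.455ms=47/6b +56.818ms=1/6b
Σ=8b of 8 (176bpm 2/4) — PASS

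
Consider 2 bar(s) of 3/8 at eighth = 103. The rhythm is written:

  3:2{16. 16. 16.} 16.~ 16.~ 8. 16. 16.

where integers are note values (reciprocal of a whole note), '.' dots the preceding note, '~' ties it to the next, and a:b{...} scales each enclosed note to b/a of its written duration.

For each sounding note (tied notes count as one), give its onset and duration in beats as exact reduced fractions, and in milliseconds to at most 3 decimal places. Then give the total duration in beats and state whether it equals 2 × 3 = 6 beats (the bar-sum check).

1) 0.0ms=0b +291.262ms=1/2b
2) 291.262ms=1/2b +291.262ms=1/2b
3) 582.524ms=1b +291.262ms=1/2b
4) 873.786ms=3/2b +1747.573ms=3b
5) 2621.359ms=9/2b +436.893ms=3/4b
6) 3058.252ms=21/4b +436.893ms=3/4b
Σ=6b of 6 (103bpm 3/8) — PASS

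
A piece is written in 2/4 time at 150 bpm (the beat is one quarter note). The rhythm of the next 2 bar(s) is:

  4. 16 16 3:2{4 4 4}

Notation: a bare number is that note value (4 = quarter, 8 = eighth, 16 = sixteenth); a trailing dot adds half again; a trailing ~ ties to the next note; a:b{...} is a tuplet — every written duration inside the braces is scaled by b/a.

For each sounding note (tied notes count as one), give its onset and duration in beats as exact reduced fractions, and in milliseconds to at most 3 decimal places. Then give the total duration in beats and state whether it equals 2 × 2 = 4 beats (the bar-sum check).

1) 0.0ms=0b +600.0ms=3/2b
2) 600.0ms=3/2b +100.0ms=1/4b
3) 700.0ms=7/4b +100.0ms=1/4b
4) 800.0ms=2b +266.667ms=2/3b
5) 1066.667ms=8/3b +266.667ms=2/3b
6) 1333.333ms=10/3b +266.667ms=2/3b
Σ=4b of 4 (150bpm 2/4) — PASS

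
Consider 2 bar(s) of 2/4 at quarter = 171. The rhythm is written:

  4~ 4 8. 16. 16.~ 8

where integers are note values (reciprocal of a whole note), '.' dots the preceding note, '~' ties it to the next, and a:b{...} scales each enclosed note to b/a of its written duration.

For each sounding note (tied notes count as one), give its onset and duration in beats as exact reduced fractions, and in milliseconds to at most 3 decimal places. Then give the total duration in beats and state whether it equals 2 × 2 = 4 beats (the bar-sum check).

1) 0.0ms=0b +701.754ms=2b
2) 701.754ms=2b +263.158ms=3/4b
3) 964.912ms=11/4b +131.579ms=3/8b
4) 1096.491ms=25/8b +307.018ms=7/8b
Σ=4b of 4 (171bpm 2/4) — PASS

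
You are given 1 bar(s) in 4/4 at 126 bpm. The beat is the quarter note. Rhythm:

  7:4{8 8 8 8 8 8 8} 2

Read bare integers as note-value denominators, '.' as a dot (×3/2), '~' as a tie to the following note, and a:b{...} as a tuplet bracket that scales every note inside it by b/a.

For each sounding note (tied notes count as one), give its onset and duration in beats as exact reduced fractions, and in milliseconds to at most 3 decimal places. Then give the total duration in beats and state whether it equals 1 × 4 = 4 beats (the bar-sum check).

1) 0.0ms=0b +136.054ms=2/7b
2) 136.054ms=2/7b +136.054ms=2/7b
3) 272.109ms=4/7b +136.054ms=2/7b
4) 408.163ms=6/7b +136.054ms=2/7b
5) 544.218ms=8/7b +136.054ms=2/7b
6) 680.272ms=10/7b +136.054ms=2/7b
7) 816.327ms=12/7b +136.054ms=2/7b
8) 952.381ms=2b +952.381ms=2b
Σ=4b of 4 (126bpm 4/4) — PASS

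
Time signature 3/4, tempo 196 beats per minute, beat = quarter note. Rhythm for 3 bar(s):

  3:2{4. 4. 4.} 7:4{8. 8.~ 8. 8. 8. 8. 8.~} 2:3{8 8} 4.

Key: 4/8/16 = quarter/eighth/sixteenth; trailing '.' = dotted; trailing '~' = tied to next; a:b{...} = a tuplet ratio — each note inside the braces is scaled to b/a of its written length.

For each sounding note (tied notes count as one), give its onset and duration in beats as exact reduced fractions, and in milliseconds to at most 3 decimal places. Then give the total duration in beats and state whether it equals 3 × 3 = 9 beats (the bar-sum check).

1) 0.0ms=0b +306.122ms=1b
2) 306.122ms=1b +306.122ms=1b
3) 612.245ms=2b +306.122ms=1b
4) 918.367ms=3b +131.195ms=3/7b
5) 1049.563ms=24/7b +262.391ms=6/7b
6) 1311.953ms=30/7b +131.195ms=3/7b
7) 1443.149ms=33/7b +131.195ms=3/7b
8) 1574.344ms=36/7b +131.195ms=3/7b
9) 1705.539ms=39/7b +360.787ms=33/28b
10) 2066.327ms=27/4b +229.592ms=3/4b
11) 2295.918ms=15/2b +459.184ms=3/2b
Σ=9b of 9 (196bpm 3/4) — PASS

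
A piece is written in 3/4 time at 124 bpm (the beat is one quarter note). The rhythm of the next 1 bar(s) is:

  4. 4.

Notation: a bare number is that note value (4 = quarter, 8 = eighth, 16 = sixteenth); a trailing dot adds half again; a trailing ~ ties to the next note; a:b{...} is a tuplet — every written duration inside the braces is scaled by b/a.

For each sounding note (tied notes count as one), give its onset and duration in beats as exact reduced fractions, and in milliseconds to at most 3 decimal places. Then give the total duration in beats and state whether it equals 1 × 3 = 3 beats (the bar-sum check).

1) 0.0ms=0b +725.806ms=3/2b
2) 725.806ms=3/2b +725.806ms=3/2b
Σ=3b of 3 (124bpm 3/4) — PASS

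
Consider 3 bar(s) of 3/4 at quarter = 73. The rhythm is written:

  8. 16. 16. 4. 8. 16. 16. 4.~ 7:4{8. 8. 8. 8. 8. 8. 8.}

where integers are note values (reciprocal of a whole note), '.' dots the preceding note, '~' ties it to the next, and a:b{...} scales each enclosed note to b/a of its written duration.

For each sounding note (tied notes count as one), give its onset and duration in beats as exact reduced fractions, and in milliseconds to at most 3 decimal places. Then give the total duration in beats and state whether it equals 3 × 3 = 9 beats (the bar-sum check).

1) 0.0ms=0b +616.438ms=3/4b
2) 616.438ms=3/4b +308.219ms=3/8b
3) 924.658ms=9/8b +308.219ms=3/8b
4) 1232.877ms=3/2b +1232.877ms=3/2b
5) 2465.753ms=3b +616.438ms=3/4b
6) 3082.192ms=15/4b +308.219ms=3/8b
7) 3390.411ms=33/8b +308.219ms=3/8b
8) 3698.63ms=9/2b +1585.127ms=27/14b
9) 5283.757ms=45/7b +352.25ms=3/7b
10) 5636.008ms=48/7b +352.25ms=3/7b
11) 5988.258ms=51/7b +352.25ms=3/7b
12) 6340.509ms=54/7b +352.25ms=3/7b
13) 6692.759ms=57/7b +352.25ms=3/7b
14) 7045.01ms=60/7b +352.25ms=3/7b
Σ=9b of 9 (73bpm 3/4) — PASS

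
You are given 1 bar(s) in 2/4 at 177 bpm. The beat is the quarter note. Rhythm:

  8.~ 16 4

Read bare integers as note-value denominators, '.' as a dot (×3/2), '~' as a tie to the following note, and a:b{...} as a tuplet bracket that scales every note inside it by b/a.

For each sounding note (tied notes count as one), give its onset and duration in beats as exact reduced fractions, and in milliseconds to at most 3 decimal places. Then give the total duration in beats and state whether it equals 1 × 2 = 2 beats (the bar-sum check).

1) 0.0ms=0b +338.983ms=1b
2) 338.983ms=1b +338.983ms=1b
Σ=2b of 2 (177bpm 2/4) — PASS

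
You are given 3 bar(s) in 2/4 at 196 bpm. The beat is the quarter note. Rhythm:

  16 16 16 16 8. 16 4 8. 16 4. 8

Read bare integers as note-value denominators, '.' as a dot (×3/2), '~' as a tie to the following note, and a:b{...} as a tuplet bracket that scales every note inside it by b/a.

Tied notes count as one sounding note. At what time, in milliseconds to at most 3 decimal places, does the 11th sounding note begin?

note 11 onset = 11/2b = 1683.673ms

1. 0.0ms @ 0 + 76.531ms (1/4)
2. 76.531ms @ 1/4 + 76.531ms (1/4)
3. 153.061ms @ 1/2 + 76.531ms (1/4)
4. 229.592ms @ 3/4 + 76.531ms (1/4)
5. 306.122ms @ 1 + 229.592ms (3/4)
6. 535.714ms @ 7/4 + 76.531ms (1/4)
7. 612.245ms @ 2 + 306.122ms (1)
8. 918.367ms @ 3 + 229.592ms (3/4)
9. 1147.959ms @ 15/4 + 76.531ms (1/4)
10. 1224.49ms @ 4 + 459.184ms (3/2)
11. 1683.673ms @ 11/2 + 153.061ms (1/2)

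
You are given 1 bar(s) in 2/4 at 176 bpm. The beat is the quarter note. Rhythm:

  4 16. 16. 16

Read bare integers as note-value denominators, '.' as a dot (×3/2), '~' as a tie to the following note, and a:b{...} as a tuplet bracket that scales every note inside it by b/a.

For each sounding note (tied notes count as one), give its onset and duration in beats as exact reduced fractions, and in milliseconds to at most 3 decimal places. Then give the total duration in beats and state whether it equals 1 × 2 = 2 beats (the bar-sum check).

1) 0.0ms=0b +340.909ms=1b
2) 340.909ms=1b +127.841ms=3/8b
3) 468.75ms=11/8b +127.841ms=3/8b
4) 596.591ms=7/4b +85.227ms=1/4b
Σ=2b of 2 (176bpm 2/4) — PASS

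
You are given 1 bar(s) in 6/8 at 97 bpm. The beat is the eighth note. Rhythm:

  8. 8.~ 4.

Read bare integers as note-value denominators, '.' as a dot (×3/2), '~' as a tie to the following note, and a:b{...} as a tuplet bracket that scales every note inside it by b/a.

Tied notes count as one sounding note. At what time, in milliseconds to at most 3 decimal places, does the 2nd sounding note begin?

1. 0.0ms @ 0 + 927.835ms (3/2)
2. 927.835ms @ 3/2 + 2783.505ms (9/2)

note 2 onset = 3/2b = 927.835ms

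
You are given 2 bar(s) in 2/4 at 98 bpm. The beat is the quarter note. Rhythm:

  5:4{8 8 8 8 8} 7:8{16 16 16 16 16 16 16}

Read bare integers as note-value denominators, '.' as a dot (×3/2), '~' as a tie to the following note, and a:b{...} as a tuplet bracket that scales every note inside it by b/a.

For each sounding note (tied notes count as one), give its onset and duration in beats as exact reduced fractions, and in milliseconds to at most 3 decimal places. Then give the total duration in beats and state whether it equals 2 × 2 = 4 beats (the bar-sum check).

1) 0.0ms=0b +244.898ms=2/5b
2) 244.898ms=2/5b +244.898ms=2/5b
3) 489.796ms=4/5b +244.898ms=2/5b
4) 734.694ms=6/5b +244.898ms=2/5b
5) 979.592ms=8/5b +244.898ms=2/5b
6) 1224.49ms=2b +174.927ms=2/7b
7) 1399.417ms=16/7b +174.927ms=2/7b
8) 1574.344ms=18/7b +174.927ms=2/7b
9) 1749.271ms=20/7b +174.927ms=2/7b
10) 1924.198ms=22/7b +174.927ms=2/7b
11) 2099.125ms=24/7b +174.927ms=2/7b
12) 2274.052ms=26/7b +174.927ms=2/7b
Σ=4b of 4 (98bpm 2/4) — PASS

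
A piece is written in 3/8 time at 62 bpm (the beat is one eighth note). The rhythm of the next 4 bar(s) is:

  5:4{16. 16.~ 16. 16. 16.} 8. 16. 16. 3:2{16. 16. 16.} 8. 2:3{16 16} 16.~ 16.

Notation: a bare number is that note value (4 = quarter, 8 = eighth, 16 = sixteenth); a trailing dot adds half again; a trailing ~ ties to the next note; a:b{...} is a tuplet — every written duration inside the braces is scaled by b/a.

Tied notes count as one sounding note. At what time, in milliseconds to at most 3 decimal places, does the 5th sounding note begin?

note 5 onset = 3b = 2903.226ms

1. 0.0ms @ 0 + 580.645ms (3/5)
2. 580.645ms @ 3/5 + 1161.29ms (6/5)
3. 1741.935ms @ 9/5 + 580.645ms (3/5)
4. 2322.581ms @ 12/5 + 580.645ms (3/5)
5. 2903.226ms @ 3 + 1451.613ms (3/2)
6. 4354.839ms @ 9/2 + 725.806ms (3/4)
7. 5080.645ms @ 21/4 + 725.806ms (3/4)
8. 5806.452ms @ 6 + 483.871ms (1/2)
9. 6290.323ms @ 13/2 + 483.871ms (1/2)
10. 6774.194ms @ 7 + 483.871ms (1/2)
11. 7258.065ms @ 15/2 + 1451.613ms (3/2)
12. 8709.677ms @ 9 + 725.806ms (3/4)
13. 9435.484ms @ 39/4 + 725.806ms (3/4)
14. 10161.29ms @ 21/2 + 1451.613ms (3/2)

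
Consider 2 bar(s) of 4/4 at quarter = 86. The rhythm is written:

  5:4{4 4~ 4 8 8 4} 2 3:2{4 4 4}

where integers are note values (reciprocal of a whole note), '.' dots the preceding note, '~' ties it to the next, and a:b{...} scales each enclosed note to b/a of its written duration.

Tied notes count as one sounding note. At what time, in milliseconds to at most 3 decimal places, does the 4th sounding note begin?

note 4 onset = 14/5b = 1953.488ms

1. 0.0ms @ 0 + 558.14ms (4/5)
2. 558.14ms @ 4/5 + 1116.279ms (8/5)
3. 1674.419ms @ 12/5 + 279.07ms (2/5)
4. 1953.488ms @ 14/5 + 279.07ms (2/5)
5. 2232.558ms @ 16/5 + 558.14ms (4/5)
6. 2790.698ms @ 4 + 1395.349ms (2)
7. 4186.047ms @ 6 + 465.116ms (2/3)
8. 4651.163ms @ 20/3 + 465.116ms (2/3)
9. 5116.279ms @ 22/3 + 465.116ms (2/3)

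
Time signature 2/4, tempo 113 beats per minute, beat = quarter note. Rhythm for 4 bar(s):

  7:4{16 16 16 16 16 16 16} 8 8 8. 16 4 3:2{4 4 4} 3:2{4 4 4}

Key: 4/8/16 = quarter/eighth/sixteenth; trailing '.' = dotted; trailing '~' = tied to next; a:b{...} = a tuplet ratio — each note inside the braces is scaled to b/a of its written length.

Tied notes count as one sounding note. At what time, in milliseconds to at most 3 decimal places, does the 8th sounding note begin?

note 8 onset = 1b = 530.973ms

1. 0.0ms @ 0 + 75.853ms (1/7)
2. 75.853ms @ 1/7 + 75.853ms (1/7)
3. 151.707ms @ 2/7 + 75.853ms (1/7)
4. 227.56ms @ 3/7 + 75.853ms (1/7)
5. 303.413ms @ 4/7 + 75.853ms (1/7)
6. 379.267ms @ 5/7 + 75.853ms (1/7)
7. 455.12ms @ 6/7 + 75.853ms (1/7)
8. 530.973ms @ 1 + 265.487ms (1/2)
9. 796.46ms @ 3/2 + 265.487ms (1/2)
10. 1061.947ms @ 2 + 398.23ms (3/4)
11. 1460.177ms @ 11/4 + 132.743ms (1/4)
12. 1592.92ms @ 3 + 530.973ms (1)
13. 2123.894ms @ 4 + 353.982ms (2/3)
14. 2477.876ms @ 14/3 + 353.982ms (2/3)
15. 2831.858ms @ 16/3 + 353.982ms (2/3)
16. 3185.841ms @ 6 + 353.982ms (2/3)
17. 3539.823ms @ 20/3 + 353.982ms (2/3)
18. 3893.805ms @ 22/3 + 353.982ms (2/3)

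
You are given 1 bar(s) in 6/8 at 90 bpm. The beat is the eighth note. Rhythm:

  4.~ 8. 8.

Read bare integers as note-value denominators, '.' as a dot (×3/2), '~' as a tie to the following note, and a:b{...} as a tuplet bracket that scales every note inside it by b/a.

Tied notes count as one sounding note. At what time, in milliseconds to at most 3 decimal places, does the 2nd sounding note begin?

1. 0.0ms @ 0 + 3000.0ms (9/2)
2. 3000.0ms @ 9/2 + 1000.0ms (3/2)

note 2 onset = 9/2b = 3000.0ms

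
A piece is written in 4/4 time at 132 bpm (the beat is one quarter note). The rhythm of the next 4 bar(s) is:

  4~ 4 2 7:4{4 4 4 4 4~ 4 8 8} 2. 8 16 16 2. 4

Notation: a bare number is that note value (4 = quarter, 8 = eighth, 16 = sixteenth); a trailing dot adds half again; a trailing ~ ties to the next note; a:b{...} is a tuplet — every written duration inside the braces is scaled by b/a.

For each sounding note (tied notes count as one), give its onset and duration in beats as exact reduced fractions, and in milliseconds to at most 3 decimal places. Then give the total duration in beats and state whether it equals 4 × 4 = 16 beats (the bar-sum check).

1) 0.0ms=0b +909.091ms=2b
2) 909.091ms=2b +909.091ms=2b
3) 1818.182ms=4b +259.74ms=4/7b
4) 2077.922ms=32/7b +259.74ms=4/7b
5) 2337.662ms=36/7b +259.74ms=4/7b
6) 2597.403ms=40/7b +259.74ms=4/7b
7) 2857.143ms=44/7b +519.481ms=8/7b
8) 3376.623ms=52/7b +129.87ms=2/7b
9) 3506.494ms=54/7b +129.87ms=2/7b
10) 3636.364ms=8b +1363.636ms=3b
11) 5000.0ms=11b +227.273ms=1/2b
12) 5227.273ms=23/2b +113.636ms=1/4b
13) 5340.909ms=47/4b +113.636ms=1/4b
14) 5454.545ms=12b +1363.636ms=3b
15) 6818.182ms=15b +454.545ms=1b
Σ=16b of 16 (132bpm 4/4) — PASS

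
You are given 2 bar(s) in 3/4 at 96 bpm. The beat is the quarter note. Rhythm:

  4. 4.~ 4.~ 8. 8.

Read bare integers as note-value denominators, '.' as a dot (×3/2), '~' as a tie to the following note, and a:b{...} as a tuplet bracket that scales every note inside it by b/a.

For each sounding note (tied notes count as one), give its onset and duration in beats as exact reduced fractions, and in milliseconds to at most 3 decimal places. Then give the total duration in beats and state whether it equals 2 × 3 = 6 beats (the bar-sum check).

1) 0.0ms=0b +937.5ms=3/2b
2) 937.5ms=3/2b +2343.75ms=15/4b
3) 3281.25ms=21/4b +468.75ms=3/4b
Σ=6b of 6 (96bpm 3/4) — PASS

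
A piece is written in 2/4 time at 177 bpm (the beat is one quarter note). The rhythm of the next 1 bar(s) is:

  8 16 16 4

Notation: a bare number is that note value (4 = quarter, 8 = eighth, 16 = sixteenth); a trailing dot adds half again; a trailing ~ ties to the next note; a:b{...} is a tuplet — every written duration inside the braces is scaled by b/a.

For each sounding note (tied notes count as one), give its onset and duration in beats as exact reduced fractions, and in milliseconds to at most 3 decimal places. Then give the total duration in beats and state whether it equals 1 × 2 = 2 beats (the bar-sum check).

1) 0.0ms=0b +169.492ms=1/2b
2) 169.492ms=1/2b +84.746ms=1/4b
3) 254.237ms=3/4b +84.746ms=1/4b
4) 338.983ms=1b +338.983ms=1b
Σ=2b of 2 (177bpm 2/4) — PASS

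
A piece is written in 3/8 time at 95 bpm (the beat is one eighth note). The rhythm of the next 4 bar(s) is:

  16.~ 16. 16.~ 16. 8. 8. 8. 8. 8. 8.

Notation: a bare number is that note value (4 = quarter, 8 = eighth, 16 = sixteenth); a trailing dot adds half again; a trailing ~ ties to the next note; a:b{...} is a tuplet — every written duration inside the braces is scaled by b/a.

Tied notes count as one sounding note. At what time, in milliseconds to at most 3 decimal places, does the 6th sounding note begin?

note 6 onset = 15/2b = 4736.842ms

1. 0.0ms @ 0 + 947.368ms (3/2)
2. 947.368ms @ 3/2 + 947.368ms (3/2)
3. 1894.737ms @ 3 + 947.368ms (3/2)
4. 2842.105ms @ 9/2 + 947.368ms (3/2)
5. 3789.474ms @ 6 + 947.368ms (3/2)
6. 4736.842ms @ 15/2 + 947.368ms (3/2)
7. 5684.211ms @ 9 + 947.368ms (3/2)
8. 6631.579ms @ 21/2 + 947.368ms (3/2)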